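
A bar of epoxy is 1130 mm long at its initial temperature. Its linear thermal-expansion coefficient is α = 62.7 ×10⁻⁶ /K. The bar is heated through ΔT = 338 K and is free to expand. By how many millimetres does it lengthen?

23.9 mm

ΔL = α·L₀·ΔT = 62.7×10⁻⁶ × 1130 mm × 338.0 K = 23.9 mm.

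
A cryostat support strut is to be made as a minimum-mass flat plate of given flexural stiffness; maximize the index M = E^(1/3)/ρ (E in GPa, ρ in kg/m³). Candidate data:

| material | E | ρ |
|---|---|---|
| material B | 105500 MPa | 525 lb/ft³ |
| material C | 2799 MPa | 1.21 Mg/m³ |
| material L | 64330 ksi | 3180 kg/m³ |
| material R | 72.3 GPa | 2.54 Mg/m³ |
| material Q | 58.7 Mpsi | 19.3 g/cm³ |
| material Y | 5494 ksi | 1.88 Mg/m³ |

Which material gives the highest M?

material L

Normalizing units and computing the index:
  material B: E = 105.5 GPa, ρ = 8410 kg/m³
  material C: E = 2.799 GPa, ρ = 1210 kg/m³
  material L: E = 443.5 GPa, ρ = 3180 kg/m³
  material R: E = 72.30 GPa, ρ = 2540 kg/m³
  material Q: E = 404.7 GPa, ρ = 19300 kg/m³
  material Y: E = 37.88 GPa, ρ = 1880 kg/m³
  material L: M = 2.40×10⁻³
  material Y: M = 1.79×10⁻³
  material R: M = 1.64×10⁻³
  material C: M = 1.16×10⁻³
  material B: M = 0.562×10⁻³
  material Q: M = 0.383×10⁻³
Material L has the largest M.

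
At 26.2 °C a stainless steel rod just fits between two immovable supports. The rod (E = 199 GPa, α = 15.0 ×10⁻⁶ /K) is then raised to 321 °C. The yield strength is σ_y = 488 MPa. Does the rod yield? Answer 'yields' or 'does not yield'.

ΔT = 294.8 K. Constrained thermal stress σ = E·α·ΔT = 199.0×10³ MPa × 15.0×10⁻⁶ × 294.8 = 880 MPa (compressive).
Compare to σ_y = 488 MPa: σ ≥ σ_y, so it yields.

yields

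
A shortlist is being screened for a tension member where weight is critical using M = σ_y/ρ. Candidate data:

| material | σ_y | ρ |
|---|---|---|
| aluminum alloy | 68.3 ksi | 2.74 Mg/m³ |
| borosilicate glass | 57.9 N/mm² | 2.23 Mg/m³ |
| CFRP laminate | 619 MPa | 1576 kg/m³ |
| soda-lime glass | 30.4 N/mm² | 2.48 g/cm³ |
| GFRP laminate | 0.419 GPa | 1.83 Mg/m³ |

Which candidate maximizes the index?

CFRP laminate

In SI units:
  aluminum alloy: σ_y = 470.9 MPa, ρ = 2740 kg/m³
  borosilicate glass: σ_y = 57.90 MPa, ρ = 2230 kg/m³
  CFRP laminate: σ_y = 619.0 MPa, ρ = 1576 kg/m³
  soda-lime glass: σ_y = 30.40 MPa, ρ = 2480 kg/m³
  GFRP laminate: σ_y = 419.0 MPa, ρ = 1830 kg/m³
  CFRP laminate: M = 393 kN·m/kg
  GFRP laminate: M = 229 kN·m/kg
  aluminum alloy: M = 172 kN·m/kg
  borosilicate glass: M = 26.0 kN·m/kg
  soda-lime glass: M = 12.3 kN·m/kg
Highest index: CFRP laminate.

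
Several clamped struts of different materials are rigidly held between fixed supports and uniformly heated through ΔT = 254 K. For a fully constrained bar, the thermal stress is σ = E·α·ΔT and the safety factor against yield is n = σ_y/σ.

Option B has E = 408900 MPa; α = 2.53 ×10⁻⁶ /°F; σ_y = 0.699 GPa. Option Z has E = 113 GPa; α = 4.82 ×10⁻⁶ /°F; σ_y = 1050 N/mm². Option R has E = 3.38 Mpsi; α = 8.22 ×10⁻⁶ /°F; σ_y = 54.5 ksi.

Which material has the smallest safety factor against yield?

Per material, after unit conversion:
  option B: E = 408.9, α = 4.55, σ_y = 699.0 → σ = 473 MPa, n = 1.48
  option Z: E = 113.0, α = 8.68, σ_y = 1050 → σ = 249 MPa, n = 4.22
  option R: E = 23.30, α = 14.8, σ_y = 375.8 → σ = 87.6 MPa, n = 4.29
Smallest n: option B with n = 1.48.

option B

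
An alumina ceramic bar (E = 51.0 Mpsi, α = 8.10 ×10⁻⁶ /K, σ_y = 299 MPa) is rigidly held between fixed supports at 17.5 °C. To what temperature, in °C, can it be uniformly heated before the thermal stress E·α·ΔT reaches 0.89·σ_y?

E = 51.0 Mpsi = 351.6 GPa.
E·α·ΔT = 266.1 MPa ⇒ ΔT = 266.1 / (351.6×10³ × 8.10×10⁻⁶) = 93.43 K.
T = 17.5 + 93.43 = 110.9 °C.

111 °C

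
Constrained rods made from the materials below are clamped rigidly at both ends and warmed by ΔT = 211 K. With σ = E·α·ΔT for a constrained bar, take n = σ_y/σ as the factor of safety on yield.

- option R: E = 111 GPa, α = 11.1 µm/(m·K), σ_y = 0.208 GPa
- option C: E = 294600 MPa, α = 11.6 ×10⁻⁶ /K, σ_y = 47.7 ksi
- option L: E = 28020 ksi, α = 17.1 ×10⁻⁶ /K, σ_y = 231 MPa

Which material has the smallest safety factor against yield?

option L

In consistent units (E in GPa, α in ×10⁻⁶/K, σ_y in MPa):
  option R: E = 111.0, α = 11.1, σ_y = 208.0 → σ = 260 MPa, n = 0.800
  option C: E = 294.6, α = 11.6, σ_y = 328.9 → σ = 721 MPa, n = 0.456
  option L: E = 193.2, α = 17.1, σ_y = 231.0 → σ = 697 MPa, n = 0.331
The minimum is option L at n = 0.331.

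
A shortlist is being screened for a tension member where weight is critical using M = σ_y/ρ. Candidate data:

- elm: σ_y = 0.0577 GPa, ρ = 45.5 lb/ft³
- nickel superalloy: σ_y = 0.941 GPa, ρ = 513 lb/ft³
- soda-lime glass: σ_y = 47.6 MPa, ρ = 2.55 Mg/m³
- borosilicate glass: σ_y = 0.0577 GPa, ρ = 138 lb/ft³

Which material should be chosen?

nickel superalloy

In SI units:
  elm: σ_y = 57.70 MPa, ρ = 728.8 kg/m³
  nickel superalloy: σ_y = 941.0 MPa, ρ = 8217 kg/m³
  soda-lime glass: σ_y = 47.60 MPa, ρ = 2550 kg/m³
  borosilicate glass: σ_y = 57.70 MPa, ρ = 2211 kg/m³
  nickel superalloy: M = 115 kN·m/kg
  elm: M = 79.2 kN·m/kg
  borosilicate glass: M = 26.1 kN·m/kg
  soda-lime glass: M = 18.7 kN·m/kg
Nickel superalloy has the largest M.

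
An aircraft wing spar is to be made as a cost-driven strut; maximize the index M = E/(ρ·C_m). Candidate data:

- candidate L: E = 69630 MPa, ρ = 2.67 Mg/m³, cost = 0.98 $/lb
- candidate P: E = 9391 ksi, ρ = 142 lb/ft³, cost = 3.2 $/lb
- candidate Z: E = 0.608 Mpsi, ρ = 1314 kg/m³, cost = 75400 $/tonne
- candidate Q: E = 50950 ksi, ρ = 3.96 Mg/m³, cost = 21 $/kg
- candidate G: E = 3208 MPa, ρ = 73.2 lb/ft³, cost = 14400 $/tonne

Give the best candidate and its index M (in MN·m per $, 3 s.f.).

Normalizing units and computing the index:
  candidate L: E = 69.63 GPa, ρ = 2670 kg/m³, cost = 2.160 $/kg
  candidate P: E = 64.75 GPa, ρ = 2275 kg/m³, cost = 7.055 $/kg
  candidate Z: E = 4.192 GPa, ρ = 1314 kg/m³, cost = 75.40 $/kg
  candidate Q: E = 351.3 GPa, ρ = 3960 kg/m³, cost = 21.00 $/kg
  candidate G: E = 3.208 GPa, ρ = 1173 kg/m³, cost = 14.40 $/kg
  candidate L: M = 12.1 MN·m per $
  candidate Q: M = 4.22 MN·m per $
  candidate P: M = 4.04 MN·m per $
  candidate G: M = 0.190 MN·m per $
  candidate Z: M = 0.0423 MN·m per $
Candidate L ranks first.

candidate L, M = 12.1 MN·m per $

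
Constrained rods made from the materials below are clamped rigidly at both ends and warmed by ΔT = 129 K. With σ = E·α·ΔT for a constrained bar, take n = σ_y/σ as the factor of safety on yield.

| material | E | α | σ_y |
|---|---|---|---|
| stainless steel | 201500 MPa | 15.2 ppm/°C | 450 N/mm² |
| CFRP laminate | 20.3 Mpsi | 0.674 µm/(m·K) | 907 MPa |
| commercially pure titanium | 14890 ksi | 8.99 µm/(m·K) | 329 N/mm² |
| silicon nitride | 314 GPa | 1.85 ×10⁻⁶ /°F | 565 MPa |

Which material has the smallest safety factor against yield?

In consistent units (E in GPa, α in ×10⁻⁶/K, σ_y in MPa):
  stainless steel: E = 201.5, α = 15.2, σ_y = 450.0 → σ = 395 MPa, n = 1.14
  CFRP laminate: E = 140.0, α = 0.674, σ_y = 907.0 → σ = 12.2 MPa, n = 74.5
  commercially pure titanium: E = 102.7, α = 8.99, σ_y = 329.0 → σ = 119 MPa, n = 2.76
  silicon nitride: E = 314.0, α = 3.33, σ_y = 565.0 → σ = 135 MPa, n = 4.19
Stainless steel has the lowest safety factor, n = 1.14.

stainless steel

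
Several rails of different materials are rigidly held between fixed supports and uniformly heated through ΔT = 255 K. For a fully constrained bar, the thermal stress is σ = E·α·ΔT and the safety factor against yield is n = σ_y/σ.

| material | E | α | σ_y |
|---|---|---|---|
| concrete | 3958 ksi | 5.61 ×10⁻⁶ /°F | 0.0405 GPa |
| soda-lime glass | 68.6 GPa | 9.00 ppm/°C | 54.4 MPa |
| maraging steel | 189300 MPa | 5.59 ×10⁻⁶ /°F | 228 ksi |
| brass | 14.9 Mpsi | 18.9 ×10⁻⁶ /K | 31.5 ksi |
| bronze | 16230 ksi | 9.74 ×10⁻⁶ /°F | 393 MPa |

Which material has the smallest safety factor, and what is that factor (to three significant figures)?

soda-lime glass, n = 0.346

Per material, after unit conversion:
  concrete: E = 27.29, α = 10.1, σ_y = 40.50 → σ = 70.3 MPa, n = 0.576
  soda-lime glass: E = 68.60, α = 9.00, σ_y = 54.40 → σ = 157 MPa, n = 0.346
  maraging steel: E = 189.3, α = 10.1, σ_y = 1572 → σ = 486 MPa, n = 3.24
  brass: E = 102.7, α = 18.9, σ_y = 217.2 → σ = 495 MPa, n = 0.439
  bronze: E = 111.9, α = 17.5, σ_y = 393.0 → σ = 500 MPa, n = 0.786
The minimum is soda-lime glass at n = 0.346.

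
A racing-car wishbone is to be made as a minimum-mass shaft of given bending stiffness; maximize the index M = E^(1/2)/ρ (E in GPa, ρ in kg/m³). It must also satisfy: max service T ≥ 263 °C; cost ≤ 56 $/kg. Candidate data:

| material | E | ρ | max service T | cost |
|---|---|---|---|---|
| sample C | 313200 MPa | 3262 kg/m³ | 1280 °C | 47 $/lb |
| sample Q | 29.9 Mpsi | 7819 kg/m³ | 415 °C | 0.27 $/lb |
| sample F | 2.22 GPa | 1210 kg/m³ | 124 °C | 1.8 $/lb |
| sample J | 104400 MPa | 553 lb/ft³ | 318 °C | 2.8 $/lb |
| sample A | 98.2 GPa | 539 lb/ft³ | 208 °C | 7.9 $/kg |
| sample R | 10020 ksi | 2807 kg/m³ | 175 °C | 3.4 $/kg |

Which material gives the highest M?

sample Q

Screen on constraints: max service T ≥ 263 °C; cost ≤ 56 $/kg. Survivors: sample Q, sample J.
Putting every candidate on a common basis:
  sample Q: E = 206.2 GPa, ρ = 7819 kg/m³
  sample J: E = 104.4 GPa, ρ = 8858 kg/m³
  sample Q: M = 1.84×10⁻³
  sample J: M = 1.15×10⁻³
Highest index: sample Q.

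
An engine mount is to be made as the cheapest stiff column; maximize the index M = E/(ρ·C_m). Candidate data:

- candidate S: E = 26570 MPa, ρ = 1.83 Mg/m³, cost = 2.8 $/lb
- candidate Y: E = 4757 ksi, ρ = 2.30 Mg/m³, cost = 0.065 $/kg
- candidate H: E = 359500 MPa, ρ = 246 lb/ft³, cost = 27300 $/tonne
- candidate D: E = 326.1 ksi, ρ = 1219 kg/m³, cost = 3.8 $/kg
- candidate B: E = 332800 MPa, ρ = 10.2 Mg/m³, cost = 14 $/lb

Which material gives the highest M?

candidate Y

Normalizing units and computing the index:
  candidate S: E = 26.57 GPa, ρ = 1830 kg/m³, cost = 6.173 $/kg
  candidate Y: E = 32.80 GPa, ρ = 2300 kg/m³, cost = 0.06500 $/kg
  candidate H: E = 359.5 GPa, ρ = 3941 kg/m³, cost = 27.30 $/kg
  candidate D: E = 2.248 GPa, ρ = 1219 kg/m³, cost = 3.800 $/kg
  candidate B: E = 332.8 GPa, ρ = 10200 kg/m³, cost = 30.86 $/kg
  candidate Y: M = 219 MN·m per $
  candidate H: M = 3.34 MN·m per $
  candidate S: M = 2.35 MN·m per $
  candidate B: M = 1.06 MN·m per $
  candidate D: M = 0.485 MN·m per $
Highest index: candidate Y.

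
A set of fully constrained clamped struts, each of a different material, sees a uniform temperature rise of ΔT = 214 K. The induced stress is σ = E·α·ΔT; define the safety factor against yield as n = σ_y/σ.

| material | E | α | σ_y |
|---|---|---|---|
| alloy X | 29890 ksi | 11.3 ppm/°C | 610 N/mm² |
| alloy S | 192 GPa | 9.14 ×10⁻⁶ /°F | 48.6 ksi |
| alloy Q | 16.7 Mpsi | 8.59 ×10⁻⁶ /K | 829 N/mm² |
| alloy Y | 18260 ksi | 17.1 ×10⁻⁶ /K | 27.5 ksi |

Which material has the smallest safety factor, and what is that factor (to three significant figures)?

Per material, after unit conversion:
  alloy X: E = 206.1, α = 11.3, σ_y = 610.0 → σ = 498 MPa, n = 1.22
  alloy S: E = 192.0, α = 16.5, σ_y = 335.1 → σ = 676 MPa, n = 0.496
  alloy Q: E = 115.1, α = 8.59, σ_y = 829.0 → σ = 212 MPa, n = 3.92
  alloy Y: E = 125.9, α = 17.1, σ_y = 189.6 → σ = 461 MPa, n = 0.412
The minimum is alloy Y at n = 0.412.

alloy Y, n = 0.412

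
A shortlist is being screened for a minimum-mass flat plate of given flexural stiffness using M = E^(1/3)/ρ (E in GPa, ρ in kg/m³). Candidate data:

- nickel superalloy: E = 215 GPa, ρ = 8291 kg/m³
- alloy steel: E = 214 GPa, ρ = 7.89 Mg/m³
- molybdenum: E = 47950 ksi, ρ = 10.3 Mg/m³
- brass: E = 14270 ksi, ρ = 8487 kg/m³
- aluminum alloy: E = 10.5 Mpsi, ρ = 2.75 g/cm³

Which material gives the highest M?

Normalizing units and computing the index:
  nickel superalloy: E = 215.0 GPa, ρ = 8291 kg/m³
  alloy steel: E = 214.0 GPa, ρ = 7890 kg/m³
  molybdenum: E = 330.6 GPa, ρ = 10300 kg/m³
  brass: E = 98.39 GPa, ρ = 8487 kg/m³
  aluminum alloy: E = 72.39 GPa, ρ = 2750 kg/m³
  aluminum alloy: M = 1.52×10⁻³
  alloy steel: M = 0.758×10⁻³
  nickel superalloy: M = 0.723×10⁻³
  molybdenum: M = 0.671×10⁻³
  brass: M = 0.544×10⁻³
Aluminum alloy has the largest M.

aluminum alloy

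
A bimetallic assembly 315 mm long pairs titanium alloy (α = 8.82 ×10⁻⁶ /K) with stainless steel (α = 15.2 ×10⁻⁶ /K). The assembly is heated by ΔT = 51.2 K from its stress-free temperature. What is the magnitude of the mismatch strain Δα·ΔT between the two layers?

3.27×10⁻⁴

Δα = |8.82 − 15.2|×10⁻⁶/K = 6.38×10⁻⁶/K.
Mismatch strain = Δα·ΔT = 6.38×10⁻⁶ × 51.2 = 3.27×10⁻⁴.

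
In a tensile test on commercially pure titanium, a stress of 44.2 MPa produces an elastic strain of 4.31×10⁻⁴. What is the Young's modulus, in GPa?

103 GPa

E = σ/ε = 44.2 MPa / 4.31×10⁻⁴ = 102600 MPa = 103 GPa.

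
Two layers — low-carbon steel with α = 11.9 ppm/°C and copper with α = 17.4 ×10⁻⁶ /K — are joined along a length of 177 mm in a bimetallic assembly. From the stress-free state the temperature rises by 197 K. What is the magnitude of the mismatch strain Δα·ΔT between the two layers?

1.08×10⁻³

Δα = |11.9 − 17.4|×10⁻⁶/K = 5.50×10⁻⁶/K.
Mismatch strain = Δα·ΔT = 5.50×10⁻⁶ × 197.0 = 1.08×10⁻³.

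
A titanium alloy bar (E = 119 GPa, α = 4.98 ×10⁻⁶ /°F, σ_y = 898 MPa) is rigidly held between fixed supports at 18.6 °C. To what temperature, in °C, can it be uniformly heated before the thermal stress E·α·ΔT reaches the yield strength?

860 °C

α = 4.98×10⁻⁶/°F × 9/5 = 8.96×10⁻⁶/K.
E·α·ΔT = 898.0 MPa ⇒ ΔT = 898.0 / (119.0×10³ × 8.96×10⁻⁶) = 841.8 K.
T = 18.6 + 841.8 = 860.4 °C.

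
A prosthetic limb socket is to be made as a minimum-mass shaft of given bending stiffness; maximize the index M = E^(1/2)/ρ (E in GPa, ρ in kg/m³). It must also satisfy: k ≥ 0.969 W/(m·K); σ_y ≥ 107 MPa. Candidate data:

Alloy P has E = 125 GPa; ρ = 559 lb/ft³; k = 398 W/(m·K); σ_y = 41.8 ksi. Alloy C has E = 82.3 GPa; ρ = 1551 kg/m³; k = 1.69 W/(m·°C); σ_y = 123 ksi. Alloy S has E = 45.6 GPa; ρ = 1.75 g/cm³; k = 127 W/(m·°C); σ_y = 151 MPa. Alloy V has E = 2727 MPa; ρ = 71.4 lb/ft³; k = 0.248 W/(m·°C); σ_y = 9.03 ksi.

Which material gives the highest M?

Screen on constraints: k ≥ 0.969 W/(m·K); σ_y ≥ 107 MPa. Survivors: alloy P, alloy C, alloy S.
Convert each candidate to consistent units, then evaluate M:
  alloy P: E = 125.0 GPa, ρ = 8954 kg/m³
  alloy C: E = 82.30 GPa, ρ = 1551 kg/m³
  alloy S: E = 45.60 GPa, ρ = 1750 kg/m³
  alloy C: M = 5.85×10⁻³
  alloy S: M = 3.86×10⁻³
  alloy P: M = 1.25×10⁻³
Alloy C has the largest M.

alloy C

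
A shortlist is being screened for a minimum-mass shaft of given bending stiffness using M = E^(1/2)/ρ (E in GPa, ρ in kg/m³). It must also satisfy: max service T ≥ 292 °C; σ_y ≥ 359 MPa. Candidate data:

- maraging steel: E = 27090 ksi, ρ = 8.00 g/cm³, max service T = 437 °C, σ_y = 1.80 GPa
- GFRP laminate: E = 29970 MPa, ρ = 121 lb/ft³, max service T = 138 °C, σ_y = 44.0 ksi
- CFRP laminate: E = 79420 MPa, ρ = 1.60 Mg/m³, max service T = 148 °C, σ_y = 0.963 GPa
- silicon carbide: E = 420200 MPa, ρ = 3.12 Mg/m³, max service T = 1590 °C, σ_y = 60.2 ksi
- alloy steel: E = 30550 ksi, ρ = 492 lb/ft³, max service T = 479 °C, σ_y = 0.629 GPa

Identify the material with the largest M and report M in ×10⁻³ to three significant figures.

Screen on constraints: max service T ≥ 292 °C; σ_y ≥ 359 MPa. Survivors: maraging steel, silicon carbide, alloy steel.
After converting to SI:
  maraging steel: E = 186.8 GPa, ρ = 8000 kg/m³
  silicon carbide: E = 420.2 GPa, ρ = 3120 kg/m³
  alloy steel: E = 210.6 GPa, ρ = 7881 kg/m³
  silicon carbide: M = 6.57×10⁻³
  alloy steel: M = 1.84×10⁻³
  maraging steel: M = 1.71×10⁻³
Highest index: silicon carbide.

silicon carbide, M = 6.57×10⁻³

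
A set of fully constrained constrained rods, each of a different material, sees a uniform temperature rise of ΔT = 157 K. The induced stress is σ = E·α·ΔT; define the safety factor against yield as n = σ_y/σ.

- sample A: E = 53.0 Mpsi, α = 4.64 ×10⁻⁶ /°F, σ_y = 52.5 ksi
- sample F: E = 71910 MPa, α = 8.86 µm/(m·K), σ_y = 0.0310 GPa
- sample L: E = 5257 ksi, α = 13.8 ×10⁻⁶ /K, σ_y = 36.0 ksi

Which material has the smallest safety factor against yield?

sample F

With everything in SI (GPa, ×10⁻⁶/K, MPa):
  sample A: E = 365.4, α = 8.35, σ_y = 362.0 → σ = 479 MPa, n = 0.755
  sample F: E = 71.91, α = 8.86, σ_y = 31.00 → σ = 100 MPa, n = 0.310
  sample L: E = 36.25, α = 13.8, σ_y = 248.2 → σ = 78.5 MPa, n = 3.16
Sample F has the lowest safety factor, n = 0.310.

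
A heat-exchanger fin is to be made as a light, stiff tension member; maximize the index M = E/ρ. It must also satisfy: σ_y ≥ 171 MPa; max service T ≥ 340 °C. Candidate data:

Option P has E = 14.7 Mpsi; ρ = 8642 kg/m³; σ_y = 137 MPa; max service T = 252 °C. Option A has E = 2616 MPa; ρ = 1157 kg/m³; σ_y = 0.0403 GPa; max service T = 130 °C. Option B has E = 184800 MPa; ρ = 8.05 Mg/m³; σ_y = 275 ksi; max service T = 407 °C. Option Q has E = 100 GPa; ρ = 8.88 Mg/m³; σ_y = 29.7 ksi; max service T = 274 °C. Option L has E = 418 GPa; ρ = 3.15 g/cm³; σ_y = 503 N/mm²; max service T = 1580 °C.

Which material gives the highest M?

Screen on constraints: σ_y ≥ 171 MPa; max service T ≥ 340 °C. Survivors: option B, option L.
Convert each candidate to consistent units, then evaluate M:
  option B: E = 184.8 GPa, ρ = 8050 kg/m³
  option L: E = 418.0 GPa, ρ = 3150 kg/m³
  option L: M = 133 MN·m/kg
  option B: M = 23.0 MN·m/kg
The maximum is for option L.

option L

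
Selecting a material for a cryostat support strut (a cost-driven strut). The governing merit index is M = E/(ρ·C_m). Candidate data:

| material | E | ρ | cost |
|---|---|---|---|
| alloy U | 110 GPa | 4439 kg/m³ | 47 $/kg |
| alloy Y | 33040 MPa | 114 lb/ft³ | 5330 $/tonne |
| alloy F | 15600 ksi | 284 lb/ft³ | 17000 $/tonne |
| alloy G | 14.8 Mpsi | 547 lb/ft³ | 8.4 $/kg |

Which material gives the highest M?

Normalizing units and computing the index:
  alloy U: E = 110.0 GPa, ρ = 4439 kg/m³, cost = 47.00 $/kg
  alloy Y: E = 33.04 GPa, ρ = 1826 kg/m³, cost = 5.330 $/kg
  alloy F: E = 107.6 GPa, ρ = 4549 kg/m³, cost = 17.00 $/kg
  alloy G: E = 102.0 GPa, ρ = 8762 kg/m³, cost = 8.400 $/kg
  alloy Y: M = 3.39 MN·m per $
  alloy F: M = 1.39 MN·m per $
  alloy G: M = 1.39 MN·m per $
  alloy U: M = 0.527 MN·m per $
Highest index: alloy Y.

alloy Y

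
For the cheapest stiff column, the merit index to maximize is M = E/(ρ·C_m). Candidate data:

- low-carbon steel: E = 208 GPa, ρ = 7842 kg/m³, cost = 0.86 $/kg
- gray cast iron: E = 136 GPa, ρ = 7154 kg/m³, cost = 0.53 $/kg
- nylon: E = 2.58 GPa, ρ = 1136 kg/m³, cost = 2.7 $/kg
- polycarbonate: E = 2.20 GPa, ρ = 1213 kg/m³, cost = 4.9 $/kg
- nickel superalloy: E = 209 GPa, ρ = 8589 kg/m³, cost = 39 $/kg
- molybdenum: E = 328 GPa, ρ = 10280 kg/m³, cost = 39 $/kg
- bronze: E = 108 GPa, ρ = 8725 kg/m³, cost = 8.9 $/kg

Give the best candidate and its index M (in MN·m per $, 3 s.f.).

Evaluate M for each candidate:
  gray cast iron: M = 35.9 MN·m per $
  low-carbon steel: M = 30.8 MN·m per $
  bronze: M = 1.39 MN·m per $
  nylon: M = 0.841 MN·m per $
  molybdenum: M = 0.818 MN·m per $
  nickel superalloy: M = 0.624 MN·m per $
  polycarbonate: M = 0.370 MN·m per $
Highest index: gray cast iron.

gray cast iron, M = 35.9 MN·m per $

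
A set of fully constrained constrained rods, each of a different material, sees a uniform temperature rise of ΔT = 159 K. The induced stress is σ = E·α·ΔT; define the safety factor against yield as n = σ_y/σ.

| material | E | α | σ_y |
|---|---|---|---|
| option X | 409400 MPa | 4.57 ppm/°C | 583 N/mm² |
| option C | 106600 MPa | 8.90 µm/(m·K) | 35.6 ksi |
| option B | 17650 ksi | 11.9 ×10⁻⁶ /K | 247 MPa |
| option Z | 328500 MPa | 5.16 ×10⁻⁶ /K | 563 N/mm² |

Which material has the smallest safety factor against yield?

option B

Per material, after unit conversion:
  option X: E = 409.4, α = 4.57, σ_y = 583.0 → σ = 297 MPa, n = 1.96
  option C: E = 106.6, α = 8.90, σ_y = 245.5 → σ = 151 MPa, n = 1.63
  option B: E = 121.7, α = 11.9, σ_y = 247.0 → σ = 230 MPa, n = 1.07
  option Z: E = 328.5, α = 5.16, σ_y = 563.0 → σ = 270 MPa, n = 2.09
The minimum is option B at n = 1.07.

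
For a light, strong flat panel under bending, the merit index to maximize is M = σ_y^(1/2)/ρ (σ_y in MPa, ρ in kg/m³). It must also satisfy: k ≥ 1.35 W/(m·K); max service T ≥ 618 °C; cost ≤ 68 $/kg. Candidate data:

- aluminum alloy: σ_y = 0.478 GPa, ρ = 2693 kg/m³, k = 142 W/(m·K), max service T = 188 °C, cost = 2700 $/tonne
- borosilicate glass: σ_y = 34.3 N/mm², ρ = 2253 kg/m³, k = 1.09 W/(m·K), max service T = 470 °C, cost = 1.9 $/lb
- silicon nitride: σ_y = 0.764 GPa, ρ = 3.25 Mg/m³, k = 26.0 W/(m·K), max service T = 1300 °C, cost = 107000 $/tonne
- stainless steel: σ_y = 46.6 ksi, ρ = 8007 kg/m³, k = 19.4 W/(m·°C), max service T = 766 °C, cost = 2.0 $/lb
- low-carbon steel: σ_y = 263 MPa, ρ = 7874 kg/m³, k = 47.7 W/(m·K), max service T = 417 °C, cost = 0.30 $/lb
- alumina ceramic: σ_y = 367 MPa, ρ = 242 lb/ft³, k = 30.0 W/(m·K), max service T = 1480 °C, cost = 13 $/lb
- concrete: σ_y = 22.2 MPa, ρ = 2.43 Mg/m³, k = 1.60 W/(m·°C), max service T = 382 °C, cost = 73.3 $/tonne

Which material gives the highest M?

alumina ceramic

Screen on constraints: k ≥ 1.35 W/(m·K); max service T ≥ 618 °C; cost ≤ 68 $/kg. Survivors: stainless steel, alumina ceramic.
After converting to SI:
  stainless steel: σ_y = 321.3 MPa, ρ = 8007 kg/m³
  alumina ceramic: σ_y = 367.0 MPa, ρ = 3876 kg/m³
  alumina ceramic: M = 4.94×10⁻³
  stainless steel: M = 2.24×10⁻³
Highest index: alumina ceramic.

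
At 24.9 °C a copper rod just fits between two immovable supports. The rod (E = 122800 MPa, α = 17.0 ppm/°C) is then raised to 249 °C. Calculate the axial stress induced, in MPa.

468 MPa

E = 122800 MPa = 122.8 GPa.
ΔT = 224.1 K. Constrained thermal stress σ = E·α·ΔT = 122.8×10³ MPa × 17.0×10⁻⁶ × 224.1 = 468 MPa (compressive).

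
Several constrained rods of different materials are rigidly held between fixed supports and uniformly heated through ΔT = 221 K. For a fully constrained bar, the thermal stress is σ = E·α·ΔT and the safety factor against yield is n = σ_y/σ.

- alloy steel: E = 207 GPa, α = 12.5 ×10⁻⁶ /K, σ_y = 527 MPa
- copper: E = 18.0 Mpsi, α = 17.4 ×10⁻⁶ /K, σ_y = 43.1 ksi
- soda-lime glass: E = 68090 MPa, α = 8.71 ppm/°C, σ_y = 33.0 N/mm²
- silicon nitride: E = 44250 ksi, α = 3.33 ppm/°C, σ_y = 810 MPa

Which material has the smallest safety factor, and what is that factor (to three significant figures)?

soda-lime glass, n = 0.252

Converting E to GPa, α to ×10⁻⁶/K, σ_y to MPa, then σ and n for each:
  alloy steel: E = 207.0, α = 12.5, σ_y = 527.0 → σ = 572 MPa, n = 0.922
  copper: E = 124.1, α = 17.4, σ_y = 297.2 → σ = 477 MPa, n = 0.623
  soda-lime glass: E = 68.09, α = 8.71, σ_y = 33.00 → σ = 131 MPa, n = 0.252
  silicon nitride: E = 305.1, α = 3.33, σ_y = 810.0 → σ = 225 MPa, n = 3.61
The minimum is soda-lime glass at n = 0.252.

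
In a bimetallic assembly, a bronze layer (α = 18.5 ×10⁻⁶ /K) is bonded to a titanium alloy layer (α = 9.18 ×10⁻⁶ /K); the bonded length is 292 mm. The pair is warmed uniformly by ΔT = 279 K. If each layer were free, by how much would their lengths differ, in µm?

Δα = |18.5 − 9.18|×10⁻⁶/K = 9.32×10⁻⁶/K.
ΔL_mismatch = Δα·L·ΔT = 9.32×10⁻⁶ × 292.0 mm × 279.0 K = 759 µm.

759 µm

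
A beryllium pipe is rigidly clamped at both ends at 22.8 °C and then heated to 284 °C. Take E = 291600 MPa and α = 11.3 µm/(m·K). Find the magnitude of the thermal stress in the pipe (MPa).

861 MPa

E = 291600 MPa = 291.6 GPa.
ΔT = 261.2 K. Constrained thermal stress σ = E·α·ΔT = 291.6×10³ MPa × 11.3×10⁻⁶ × 261.2 = 861 MPa (compressive).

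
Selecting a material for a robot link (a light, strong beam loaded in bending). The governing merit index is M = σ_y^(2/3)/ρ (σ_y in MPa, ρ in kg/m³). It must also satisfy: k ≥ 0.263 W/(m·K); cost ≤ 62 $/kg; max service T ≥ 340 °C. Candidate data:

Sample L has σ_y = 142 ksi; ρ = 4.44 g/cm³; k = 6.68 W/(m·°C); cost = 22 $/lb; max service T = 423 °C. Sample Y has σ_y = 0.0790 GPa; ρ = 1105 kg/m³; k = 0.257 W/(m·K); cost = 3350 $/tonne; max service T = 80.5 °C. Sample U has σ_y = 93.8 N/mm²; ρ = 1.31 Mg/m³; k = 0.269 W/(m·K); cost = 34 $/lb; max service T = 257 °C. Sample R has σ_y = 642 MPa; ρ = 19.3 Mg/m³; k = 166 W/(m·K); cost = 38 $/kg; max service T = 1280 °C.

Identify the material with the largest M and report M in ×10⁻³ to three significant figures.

Screen on constraints: k ≥ 0.263 W/(m·K); cost ≤ 62 $/kg; max service T ≥ 340 °C. Survivors: sample L, sample R.
After converting to SI:
  sample L: σ_y = 979.1 MPa, ρ = 4440 kg/m³
  sample R: σ_y = 642.0 MPa, ρ = 19300 kg/m³
  sample L: M = 22.2×10⁻³
  sample R: M = 3.86×10⁻³
Highest index: sample L.

sample L, M = 22.2×10⁻³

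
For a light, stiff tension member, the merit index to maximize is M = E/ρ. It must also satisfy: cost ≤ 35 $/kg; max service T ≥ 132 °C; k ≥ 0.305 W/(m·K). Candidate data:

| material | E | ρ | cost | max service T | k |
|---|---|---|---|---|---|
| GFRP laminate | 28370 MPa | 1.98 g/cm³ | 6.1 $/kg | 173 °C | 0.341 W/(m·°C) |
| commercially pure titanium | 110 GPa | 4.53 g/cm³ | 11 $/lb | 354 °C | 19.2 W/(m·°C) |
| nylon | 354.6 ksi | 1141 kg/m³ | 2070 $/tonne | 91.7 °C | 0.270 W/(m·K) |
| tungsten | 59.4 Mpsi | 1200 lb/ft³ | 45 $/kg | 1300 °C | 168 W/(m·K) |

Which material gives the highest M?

Screen on constraints: cost ≤ 35 $/kg; max service T ≥ 132 °C; k ≥ 0.305 W/(m·K). Survivors: GFRP laminate, commercially pure titanium.
Normalizing units and computing the index:
  GFRP laminate: E = 28.37 GPa, ρ = 1980 kg/m³
  commercially pure titanium: E = 110.0 GPa, ρ = 4530 kg/m³
  commercially pure titanium: M = 24.3 MN·m/kg
  GFRP laminate: M = 14.3 MN·m/kg
Commercially pure titanium ranks first.

commercially pure titanium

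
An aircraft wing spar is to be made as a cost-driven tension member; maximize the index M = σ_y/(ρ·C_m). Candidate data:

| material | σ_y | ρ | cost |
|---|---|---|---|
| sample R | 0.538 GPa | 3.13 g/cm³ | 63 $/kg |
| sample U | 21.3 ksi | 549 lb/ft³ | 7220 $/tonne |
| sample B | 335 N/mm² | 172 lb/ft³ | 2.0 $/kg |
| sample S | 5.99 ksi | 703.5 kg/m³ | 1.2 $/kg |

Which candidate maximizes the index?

Convert each candidate to consistent units, then evaluate M:
  sample R: σ_y = 538.0 MPa, ρ = 3130 kg/m³, cost = 63.00 $/kg
  sample U: σ_y = 146.9 MPa, ρ = 8794 kg/m³, cost = 7.220 $/kg
  sample B: σ_y = 335.0 MPa, ρ = 2755 kg/m³, cost = 2.000 $/kg
  sample S: σ_y = 41.30 MPa, ρ = 703.5 kg/m³, cost = 1.200 $/kg
  sample B: M = 60.8 kN·m per $
  sample S: M = 48.9 kN·m per $
  sample R: M = 2.73 kN·m per $
  sample U: M = 2.31 kN·m per $
Highest index: sample B.

sample B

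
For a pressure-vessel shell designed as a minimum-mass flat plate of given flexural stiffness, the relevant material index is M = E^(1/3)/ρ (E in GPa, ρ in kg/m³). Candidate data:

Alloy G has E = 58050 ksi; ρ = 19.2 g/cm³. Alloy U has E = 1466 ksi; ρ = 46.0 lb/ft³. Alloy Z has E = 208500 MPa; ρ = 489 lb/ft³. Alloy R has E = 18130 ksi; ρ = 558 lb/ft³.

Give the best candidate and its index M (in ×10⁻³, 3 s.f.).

alloy U, M = 2.93×10⁻³

After converting to SI:
  alloy G: E = 400.2 GPa, ρ = 19200 kg/m³
  alloy U: E = 10.11 GPa, ρ = 736.8 kg/m³
  alloy Z: E = 208.5 GPa, ρ = 7833 kg/m³
  alloy R: E = 125.0 GPa, ρ = 8938 kg/m³
  alloy U: M = 2.93×10⁻³
  alloy Z: M = 0.757×10⁻³
  alloy R: M = 0.559×10⁻³
  alloy G: M = 0.384×10⁻³
Highest index: alloy U.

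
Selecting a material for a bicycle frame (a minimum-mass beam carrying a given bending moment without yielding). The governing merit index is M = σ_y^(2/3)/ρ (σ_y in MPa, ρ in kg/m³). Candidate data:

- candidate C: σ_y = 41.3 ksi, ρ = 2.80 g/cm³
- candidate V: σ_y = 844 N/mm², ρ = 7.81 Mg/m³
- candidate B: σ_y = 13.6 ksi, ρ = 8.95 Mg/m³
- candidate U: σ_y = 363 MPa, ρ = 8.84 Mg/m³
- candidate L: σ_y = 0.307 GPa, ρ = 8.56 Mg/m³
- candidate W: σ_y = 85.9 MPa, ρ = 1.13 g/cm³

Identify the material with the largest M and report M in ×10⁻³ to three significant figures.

After converting to SI:
  candidate C: σ_y = 284.8 MPa, ρ = 2800 kg/m³
  candidate V: σ_y = 844.0 MPa, ρ = 7810 kg/m³
  candidate B: σ_y = 93.77 MPa, ρ = 8950 kg/m³
  candidate U: σ_y = 363.0 MPa, ρ = 8840 kg/m³
  candidate L: σ_y = 307.0 MPa, ρ = 8560 kg/m³
  candidate W: σ_y = 85.90 MPa, ρ = 1130 kg/m³
  candidate W: M = 17.2×10⁻³
  candidate C: M = 15.5×10⁻³
  candidate V: M = 11.4×10⁻³
  candidate U: M = 5.76×10⁻³
  candidate L: M = 5.32×10⁻³
  candidate B: M = 2.31×10⁻³
The maximum is for candidate W.

candidate W, M = 17.2×10⁻³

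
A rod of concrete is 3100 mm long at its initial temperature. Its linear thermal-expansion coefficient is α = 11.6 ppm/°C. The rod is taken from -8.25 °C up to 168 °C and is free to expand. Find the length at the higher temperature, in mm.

ΔT = 168 − (-8.25) = 176.2 K.
ΔL = α·L₀·ΔT = 11.6×10⁻⁶ × 3100 mm × 176.2 K = 6.34 mm.
L = L₀ + ΔL = 3100 + 6.34 = 3106.3 mm.

3106.3 mm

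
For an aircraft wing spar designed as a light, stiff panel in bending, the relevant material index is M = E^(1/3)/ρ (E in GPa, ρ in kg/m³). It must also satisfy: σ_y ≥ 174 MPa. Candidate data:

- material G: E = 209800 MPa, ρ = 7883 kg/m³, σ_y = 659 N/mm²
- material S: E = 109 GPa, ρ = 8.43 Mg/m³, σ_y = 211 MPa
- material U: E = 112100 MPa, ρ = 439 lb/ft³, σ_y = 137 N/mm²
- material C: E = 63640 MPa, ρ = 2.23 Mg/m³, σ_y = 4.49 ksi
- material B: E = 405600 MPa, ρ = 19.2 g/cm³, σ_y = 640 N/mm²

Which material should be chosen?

material G

Screen on constraints: σ_y ≥ 174 MPa. Survivors: material G, material S, material B.
Putting every candidate on a common basis:
  material G: E = 209.8 GPa, ρ = 7883 kg/m³
  material S: E = 109.0 GPa, ρ = 8430 kg/m³
  material B: E = 405.6 GPa, ρ = 19200 kg/m³
  material G: M = 0.754×10⁻³
  material S: M = 0.567×10⁻³
  material B: M = 0.386×10⁻³
Material G has the largest M.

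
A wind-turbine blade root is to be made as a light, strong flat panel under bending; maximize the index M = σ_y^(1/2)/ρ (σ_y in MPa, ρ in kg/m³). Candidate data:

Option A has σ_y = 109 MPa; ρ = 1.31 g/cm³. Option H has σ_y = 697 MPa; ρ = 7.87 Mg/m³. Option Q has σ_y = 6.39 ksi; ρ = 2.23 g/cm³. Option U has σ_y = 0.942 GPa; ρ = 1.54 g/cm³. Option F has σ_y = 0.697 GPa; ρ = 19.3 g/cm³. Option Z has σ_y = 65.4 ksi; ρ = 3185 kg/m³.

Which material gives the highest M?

option U

Normalizing units and computing the index:
  option A: σ_y = 109.0 MPa, ρ = 1310 kg/m³
  option H: σ_y = 697.0 MPa, ρ = 7870 kg/m³
  option Q: σ_y = 44.06 MPa, ρ = 2230 kg/m³
  option U: σ_y = 942.0 MPa, ρ = 1540 kg/m³
  option F: σ_y = 697.0 MPa, ρ = 19300 kg/m³
  option Z: σ_y = 450.9 MPa, ρ = 3185 kg/m³
  option U: M = 19.9×10⁻³
  option A: M = 7.97×10⁻³
  option Z: M = 6.67×10⁻³
  option H: M = 3.35×10⁻³
  option Q: M = 2.98×10⁻³
  option F: M = 1.37×10⁻³
Option U ranks first.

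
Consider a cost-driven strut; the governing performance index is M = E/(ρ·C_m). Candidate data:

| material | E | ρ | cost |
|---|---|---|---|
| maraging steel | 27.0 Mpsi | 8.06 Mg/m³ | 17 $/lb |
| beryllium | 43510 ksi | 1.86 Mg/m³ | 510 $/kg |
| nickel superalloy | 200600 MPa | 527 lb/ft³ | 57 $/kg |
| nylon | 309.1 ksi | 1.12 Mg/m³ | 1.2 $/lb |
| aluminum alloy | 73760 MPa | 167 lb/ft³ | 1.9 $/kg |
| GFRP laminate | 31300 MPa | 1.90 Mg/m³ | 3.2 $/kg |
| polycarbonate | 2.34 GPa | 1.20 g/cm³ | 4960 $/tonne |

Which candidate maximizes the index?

In SI units:
  maraging steel: E = 186.2 GPa, ρ = 8060 kg/m³, cost = 37.48 $/kg
  beryllium: E = 300.0 GPa, ρ = 1860 kg/m³, cost = 510.0 $/kg
  nickel superalloy: E = 200.6 GPa, ρ = 8442 kg/m³, cost = 57.00 $/kg
  nylon: E = 2.131 GPa, ρ = 1120 kg/m³, cost = 2.646 $/kg
  aluminum alloy: E = 73.76 GPa, ρ = 2675 kg/m³, cost = 1.900 $/kg
  GFRP laminate: E = 31.30 GPa, ρ = 1900 kg/m³, cost = 3.200 $/kg
  polycarbonate: E = 2.340 GPa, ρ = 1200 kg/m³, cost = 4.960 $/kg
  aluminum alloy: M = 14.5 MN·m per $
  GFRP laminate: M = 5.15 MN·m per $
  nylon: M = 0.719 MN·m per $
  maraging steel: M = 0.616 MN·m per $
  nickel superalloy: M = 0.417 MN·m per $
  polycarbonate: M = 0.393 MN·m per $
  beryllium: M = 0.316 MN·m per $
Aluminum alloy has the largest M.

aluminum alloy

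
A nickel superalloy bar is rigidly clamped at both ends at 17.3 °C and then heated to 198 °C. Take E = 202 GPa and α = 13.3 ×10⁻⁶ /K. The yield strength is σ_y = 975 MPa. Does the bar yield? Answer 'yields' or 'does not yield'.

ΔT = 180.7 K. Constrained thermal stress σ = E·α·ΔT = 202.0×10³ MPa × 13.3×10⁻⁶ × 180.7 = 485 MPa (compressive).
Compare to σ_y = 975 MPa: σ < σ_y, so it does not yield.

does not yield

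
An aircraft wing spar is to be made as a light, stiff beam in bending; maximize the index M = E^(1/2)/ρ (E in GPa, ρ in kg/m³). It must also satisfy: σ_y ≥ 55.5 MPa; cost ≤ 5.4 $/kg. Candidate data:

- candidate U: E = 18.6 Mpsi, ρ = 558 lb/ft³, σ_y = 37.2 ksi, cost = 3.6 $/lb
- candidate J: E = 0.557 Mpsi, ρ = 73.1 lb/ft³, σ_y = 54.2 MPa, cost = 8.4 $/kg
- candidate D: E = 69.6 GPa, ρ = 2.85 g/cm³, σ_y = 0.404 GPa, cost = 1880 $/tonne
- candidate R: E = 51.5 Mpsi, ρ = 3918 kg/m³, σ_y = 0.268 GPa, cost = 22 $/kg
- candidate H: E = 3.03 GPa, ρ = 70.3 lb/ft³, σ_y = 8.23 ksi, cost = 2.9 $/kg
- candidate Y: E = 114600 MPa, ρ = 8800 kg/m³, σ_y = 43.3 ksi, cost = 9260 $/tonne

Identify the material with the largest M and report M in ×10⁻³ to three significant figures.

Screen on constraints: σ_y ≥ 55.5 MPa; cost ≤ 5.4 $/kg. Survivors: candidate D, candidate H.
In SI units:
  candidate D: E = 69.60 GPa, ρ = 2850 kg/m³
  candidate H: E = 3.030 GPa, ρ = 1126 kg/m³
  candidate D: M = 2.93×10⁻³
  candidate H: M = 1.55×10⁻³
Candidate D has the largest M.

candidate D, M = 2.93×10⁻³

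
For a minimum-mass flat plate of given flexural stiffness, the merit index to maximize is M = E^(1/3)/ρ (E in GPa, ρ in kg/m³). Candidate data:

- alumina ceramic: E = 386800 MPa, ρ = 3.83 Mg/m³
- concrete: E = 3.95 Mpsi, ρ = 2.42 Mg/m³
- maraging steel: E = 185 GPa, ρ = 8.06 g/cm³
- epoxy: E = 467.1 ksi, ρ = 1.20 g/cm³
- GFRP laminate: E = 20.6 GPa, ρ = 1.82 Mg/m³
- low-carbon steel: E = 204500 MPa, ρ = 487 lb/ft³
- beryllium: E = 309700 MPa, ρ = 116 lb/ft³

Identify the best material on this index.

beryllium

Normalizing units and computing the index:
  alumina ceramic: E = 386.8 GPa, ρ = 3830 kg/m³
  concrete: E = 27.23 GPa, ρ = 2420 kg/m³
  maraging steel: E = 185.0 GPa, ρ = 8060 kg/m³
  epoxy: E = 3.221 GPa, ρ = 1200 kg/m³
  GFRP laminate: E = 20.60 GPa, ρ = 1820 kg/m³
  low-carbon steel: E = 204.5 GPa, ρ = 7801 kg/m³
  beryllium: E = 309.7 GPa, ρ = 1858 kg/m³
  beryllium: M = 3.64×10⁻³
  alumina ceramic: M = 1.90×10⁻³
  GFRP laminate: M = 1.51×10⁻³
  concrete: M = 1.24×10⁻³
  epoxy: M = 1.23×10⁻³
  low-carbon steel: M = 0.755×10⁻³
  maraging steel: M = 0.707×10⁻³
Beryllium ranks first.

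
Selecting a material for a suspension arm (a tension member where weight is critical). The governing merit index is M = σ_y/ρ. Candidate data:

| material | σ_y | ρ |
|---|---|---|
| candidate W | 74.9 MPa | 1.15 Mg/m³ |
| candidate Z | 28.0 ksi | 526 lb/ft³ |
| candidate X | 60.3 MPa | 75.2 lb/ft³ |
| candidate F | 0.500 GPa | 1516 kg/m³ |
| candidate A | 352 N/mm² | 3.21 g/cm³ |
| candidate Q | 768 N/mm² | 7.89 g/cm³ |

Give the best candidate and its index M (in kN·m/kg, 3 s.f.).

Putting every candidate on a common basis:
  candidate W: σ_y = 74.90 MPa, ρ = 1150 kg/m³
  candidate Z: σ_y = 193.1 MPa, ρ = 8426 kg/m³
  candidate X: σ_y = 60.30 MPa, ρ = 1205 kg/m³
  candidate F: σ_y = 500.0 MPa, ρ = 1516 kg/m³
  candidate A: σ_y = 352.0 MPa, ρ = 3210 kg/m³
  candidate Q: σ_y = 768.0 MPa, ρ = 7890 kg/m³
  candidate F: M = 330 kN·m/kg
  candidate A: M = 110 kN·m/kg
  candidate Q: M = 97.3 kN·m/kg
  candidate W: M = 65.1 kN·m/kg
  candidate X: M = 50.1 kN·m/kg
  candidate Z: M = 22.9 kN·m/kg
Candidate F ranks first.

candidate F, M = 330 kN·m/kg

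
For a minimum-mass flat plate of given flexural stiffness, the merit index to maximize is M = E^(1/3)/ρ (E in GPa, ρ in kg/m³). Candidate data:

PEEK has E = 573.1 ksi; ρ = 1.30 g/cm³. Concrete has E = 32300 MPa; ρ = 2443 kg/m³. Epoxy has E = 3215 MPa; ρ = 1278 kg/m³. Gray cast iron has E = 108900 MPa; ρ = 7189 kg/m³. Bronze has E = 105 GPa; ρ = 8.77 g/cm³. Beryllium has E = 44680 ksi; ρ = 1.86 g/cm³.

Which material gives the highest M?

Putting every candidate on a common basis:
  PEEK: E = 3.951 GPa, ρ = 1300 kg/m³
  concrete: E = 32.30 GPa, ρ = 2443 kg/m³
  epoxy: E = 3.215 GPa, ρ = 1278 kg/m³
  gray cast iron: E = 108.9 GPa, ρ = 7189 kg/m³
  bronze: E = 105.0 GPa, ρ = 8770 kg/m³
  beryllium: E = 308.1 GPa, ρ = 1860 kg/m³
  beryllium: M = 3.63×10⁻³
  concrete: M = 1.30×10⁻³
  PEEK: M = 1.22×10⁻³
  epoxy: M = 1.15×10⁻³
  gray cast iron: M = 0.664×10⁻³
  bronze: M = 0.538×10⁻³
The maximum is for beryllium.

beryllium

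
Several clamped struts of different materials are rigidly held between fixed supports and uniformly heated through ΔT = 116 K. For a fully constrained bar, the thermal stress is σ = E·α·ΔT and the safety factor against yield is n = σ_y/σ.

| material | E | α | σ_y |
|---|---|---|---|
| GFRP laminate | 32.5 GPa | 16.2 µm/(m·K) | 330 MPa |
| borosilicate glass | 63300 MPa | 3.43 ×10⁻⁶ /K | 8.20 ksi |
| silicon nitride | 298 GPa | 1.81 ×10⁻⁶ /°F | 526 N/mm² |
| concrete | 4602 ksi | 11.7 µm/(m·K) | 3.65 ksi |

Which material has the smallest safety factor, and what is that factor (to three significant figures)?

Converting E to GPa, α to ×10⁻⁶/K, σ_y to MPa, then σ and n for each:
  GFRP laminate: E = 32.50, α = 16.2, σ_y = 330.0 → σ = 61.1 MPa, n = 5.40
  borosilicate glass: E = 63.30, α = 3.43, σ_y = 56.54 → σ = 25.2 MPa, n = 2.24
  silicon nitride: E = 298.0, α = 3.26, σ_y = 526.0 → σ = 113 MPa, n = 4.67
  concrete: E = 31.73, α = 11.7, σ_y = 25.17 → σ = 43.1 MPa, n = 0.584
The minimum is concrete at n = 0.584.

concrete, n = 0.584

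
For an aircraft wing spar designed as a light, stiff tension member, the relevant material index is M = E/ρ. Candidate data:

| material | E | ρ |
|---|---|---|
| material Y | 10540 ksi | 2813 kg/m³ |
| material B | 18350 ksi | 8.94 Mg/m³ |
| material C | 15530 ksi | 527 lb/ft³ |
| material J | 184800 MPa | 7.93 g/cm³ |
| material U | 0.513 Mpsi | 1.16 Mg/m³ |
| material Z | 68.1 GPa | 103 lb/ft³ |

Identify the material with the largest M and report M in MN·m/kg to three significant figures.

material Z, M = 41.3 MN·m/kg

Normalizing units and computing the index:
  material Y: E = 72.67 GPa, ρ = 2813 kg/m³
  material B: E = 126.5 GPa, ρ = 8940 kg/m³
  material C: E = 107.1 GPa, ρ = 8442 kg/m³
  material J: E = 184.8 GPa, ρ = 7930 kg/m³
  material U: E = 3.537 GPa, ρ = 1160 kg/m³
  material Z: E = 68.10 GPa, ρ = 1650 kg/m³
  material Z: M = 41.3 MN·m/kg
  material Y: M = 25.8 MN·m/kg
  material J: M = 23.3 MN·m/kg
  material B: M = 14.2 MN·m/kg
  material C: M = 12.7 MN·m/kg
  material U: M = 3.05 MN·m/kg
Material Z ranks first.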